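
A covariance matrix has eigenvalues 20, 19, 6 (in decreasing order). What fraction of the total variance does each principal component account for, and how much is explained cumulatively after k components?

Step 1 — total variance = trace(Sigma) = Σ λ_i = 20 + 19 + 6 = 45.

Step 2 — fraction explained by component i = λ_i / Σ λ:
  PC1: 20/45 = 0.4444
  PC2: 19/45 = 0.4222
  PC3: 6/45 = 0.1333

Step 3 — cumulative fraction after k components = (λ_1 + ... + λ_k) / Σ λ:
  k = 1: 20/45 = 0.4444
  k = 2: (20 + 19)/45 = 39/45 = 0.8667
  k = 3: (20 + 19 + 6)/45 = 45/45 = 1

Summary (fraction, with percent):

explained: PC1 0.4444 (44.44%), PC2 0.4222 (42.22%), PC3 0.1333 (13.33%);  cumulative: 0.4444, 0.8667, 1


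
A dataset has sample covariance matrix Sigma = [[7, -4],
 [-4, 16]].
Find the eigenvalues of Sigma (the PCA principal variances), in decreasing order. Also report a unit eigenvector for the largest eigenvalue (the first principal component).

Step 1 — characteristic polynomial of 2×2 Sigma:
  det(Sigma - λI) = λ² - trace · λ + det = 0.
  trace = 7 + 16 = 23, det = 7·16 - (-4)² = 96.
Step 2 — discriminant:
  Δ = trace² - 4·det = 529 - 384 = 145.
Step 3 — eigenvalues:
  λ = (trace ± √Δ)/2 = (23 ± 12.0416)/2,
  λ_1 = 17.5208,  λ_2 = 5.4792.

Step 4 — unit eigenvector for λ_1: solve (Sigma - λ_1 I)v = 0. First row:
  (7 - 17.5208)·v_x + (-4)·v_y = 0, i.e. (-10.5208)·v_x + (-4)·v_y = 0,
  so v ∝ (b, λ_1 - a) = (-4, 10.5208); multiply by -1 so the first entry is positive: u = (4, -10.5208).
  ||u|| = √((4)² + (-10.5208)²) = √(126.6872) ≈ 11.2555,
  v_1 = u/||u|| ≈ (0.3554, -0.9347) (||v_1|| = 1).

λ_1 = 17.5208,  λ_2 = 5.4792;  v_1 ≈ (0.3554, -0.9347)


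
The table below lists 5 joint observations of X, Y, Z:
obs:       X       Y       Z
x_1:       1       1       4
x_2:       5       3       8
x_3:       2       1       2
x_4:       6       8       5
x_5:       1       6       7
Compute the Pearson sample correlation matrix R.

Step 1 — column means:
  mean(X) = (1 + 5 + 2 + 6 + 1) / 5 = 15/5 = 3
  mean(Y) = (1 + 3 + 1 + 8 + 6) / 5 = 19/5 = 3.8
  mean(Z) = (4 + 8 + 2 + 5 + 7) / 5 = 26/5 = 5.2

Step 2 — sample variances and covariances s[i,j] = (1/(n-1)) · Σ_k (x_{k,i} - mean_i) · (x_{k,j} - mean_j), with n-1 = 4:
  s[X,X] = ((-2)·(-2) + (2)·(2) + (-1)·(-1) + (3)·(3) + (-2)·(-2)) / 4 = 22/4 = 5.5
  s[X,Y] = ((-2)·(-2.8) + (2)·(-0.8) + (-1)·(-2.8) + (3)·(4.2) + (-2)·(2.2)) / 4 = 15/4 = 3.75
  s[X,Z] = ((-2)·(-1.2) + (2)·(2.8) + (-1)·(-3.2) + (3)·(-0.2) + (-2)·(1.8)) / 4 = 7/4 = 1.75
  s[Y,Y] = ((-2.8)·(-2.8) + (-0.8)·(-0.8) + (-2.8)·(-2.8) + (4.2)·(4.2) + (2.2)·(2.2)) / 4 = 38.8/4 = 9.7
  s[Y,Z] = ((-2.8)·(-1.2) + (-0.8)·(2.8) + (-2.8)·(-3.2) + (4.2)·(-0.2) + (2.2)·(1.8)) / 4 = 13.2/4 = 3.3
  s[Z,Z] = ((-1.2)·(-1.2) + (2.8)·(2.8) + (-3.2)·(-3.2) + (-0.2)·(-0.2) + (1.8)·(1.8)) / 4 = 22.8/4 = 5.7
  Sample standard deviations s_i = √(s[i,i]):
  s(X) = √(5.5) = 2.3452
  s(Y) = √(9.7) = 3.1145
  s(Z) = √(5.7) = 2.3875

Step 3 — r_{ij} = s_{ij} / (s_i · s_j):
  r[X,X] = 1 (diagonal).
  r[X,Y] = 3.75 / (2.3452 · 3.1145) = 3.75 / 7.3041 = 0.5134
  r[X,Z] = 1.75 / (2.3452 · 2.3875) = 1.75 / 5.5991 = 0.3125
  r[Y,Y] = 1 (diagonal).
  r[Y,Z] = 3.3 / (3.1145 · 2.3875) = 3.3 / 7.4357 = 0.4438
  r[Z,Z] = 1 (diagonal).

R is symmetric with unit diagonal. Assembling:

R = [[1, 0.5134, 0.3125],
 [0.5134, 1, 0.4438],
 [0.3125, 0.4438, 1]]


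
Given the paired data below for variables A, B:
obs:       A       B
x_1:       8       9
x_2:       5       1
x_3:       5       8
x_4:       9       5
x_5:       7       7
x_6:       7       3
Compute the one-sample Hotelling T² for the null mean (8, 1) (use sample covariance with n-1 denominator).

Step 1 — sample mean vector:
  mean(A) = (8 + 5 + 5 + 9 + 7 + 7) / 6 = 41/6 = 6.8333
  mean(B) = (9 + 1 + 8 + 5 + 7 + 3) / 6 = 33/6 = 5.5
  x̄ = (6.8333, 5.5),  deviation x̄ - mu_0 = (6.8333, 5.5) - (8, 1) = (-1.1667, 4.5).

Step 2 — sample covariance matrix, S[i,j] = (1/(n-1)) · Σ_k (x_{k,i} - mean_i) · (x_{k,j} - mean_j), divisor n-1 = 5:
  S[A,A] = ((1.1667)·(1.1667) + (-1.8333)·(-1.8333) + (-1.8333)·(-1.8333) + (2.1667)·(2.1667) + (0.1667)·(0.1667) + (0.1667)·(0.1667)) / 5 = 12.8333/5 = 2.5667
  S[A,B] = ((1.1667)·(3.5) + (-1.8333)·(-4.5) + (-1.8333)·(2.5) + (2.1667)·(-0.5) + (0.1667)·(1.5) + (0.1667)·(-2.5)) / 5 = 6.5/5 = 1.3
  S[B,B] = ((3.5)·(3.5) + (-4.5)·(-4.5) + (2.5)·(2.5) + (-0.5)·(-0.5) + (1.5)·(1.5) + (-2.5)·(-2.5)) / 5 = 47.5/5 = 9.5
  S = [[2.5667, 1.3],
 [1.3, 9.5]].

Step 3 — invert S. det(S) = 2.5667·9.5 - (1.3)² = 22.6933.
  S^{-1} = (1/det) · [[d, -b], [-b, a]] = [[0.4186, -0.0573],
 [-0.0573, 0.1131]].

Step 4 — quadratic form (x̄ - mu_0)^T · S^{-1} · (x̄ - mu_0):
  S^{-1} · (x̄ - mu_0) = (-0.7462, 0.5758),
  (x̄ - mu_0)^T · [...] = (-1.1667)·(-0.7462) + (4.5)·(0.5758) = 3.4616.

Step 5 — scale by n: T² = 6 · 3.4616 = 20.7697.

T² ≈ 20.7697


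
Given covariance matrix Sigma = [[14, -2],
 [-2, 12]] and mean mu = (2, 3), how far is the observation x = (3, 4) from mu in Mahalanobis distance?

Step 1 — centre the observation: (x - mu) = (1, 1).

Step 2 — invert Sigma. det(Sigma) = 14·12 - (-2)² = 164.
  Sigma^{-1} = (1/det) · [[d, -b], [-b, a]] = [[0.0732, 0.0122],
 [0.0122, 0.0854]].

Step 3 — form the quadratic (x - mu)^T · Sigma^{-1} · (x - mu):
  Sigma^{-1} · (x - mu) = (0.0854, 0.0976).
  (x - mu)^T · [Sigma^{-1} · (x - mu)] = (1)·(0.0854) + (1)·(0.0976) = 0.1829.

Step 4 — take square root: d = √(0.1829) ≈ 0.4277.

d(x, mu) = √(0.1829) ≈ 0.4277


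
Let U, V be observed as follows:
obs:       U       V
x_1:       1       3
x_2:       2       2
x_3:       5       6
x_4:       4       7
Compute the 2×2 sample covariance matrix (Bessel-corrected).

Step 1 — column means:
  mean(U) = (1 + 2 + 5 + 4) / 4 = 12/4 = 3
  mean(V) = (3 + 2 + 6 + 7) / 4 = 18/4 = 4.5

Step 2 — sample covariance S[i,j] = (1/(n-1)) · Σ_k (x_{k,i} - mean_i) · (x_{k,j} - mean_j), with n-1 = 3.
  S[U,U] = ((-2)·(-2) + (-1)·(-1) + (2)·(2) + (1)·(1)) / 3 = 10/3 = 3.3333
  S[U,V] = ((-2)·(-1.5) + (-1)·(-2.5) + (2)·(1.5) + (1)·(2.5)) / 3 = 11/3 = 3.6667
  S[V,V] = ((-1.5)·(-1.5) + (-2.5)·(-2.5) + (1.5)·(1.5) + (2.5)·(2.5)) / 3 = 17/3 = 5.6667

S is symmetric (S[j,i] = S[i,j]). Assembling:

S = [[3.3333, 3.6667],
 [3.6667, 5.6667]]


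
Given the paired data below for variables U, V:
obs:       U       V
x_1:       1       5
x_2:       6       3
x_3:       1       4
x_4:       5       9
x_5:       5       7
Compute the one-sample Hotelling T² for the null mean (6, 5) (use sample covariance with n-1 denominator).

Step 1 — sample mean vector:
  mean(U) = (1 + 6 + 1 + 5 + 5) / 5 = 18/5 = 3.6
  mean(V) = (5 + 3 + 4 + 9 + 7) / 5 = 28/5 = 5.6
  x̄ = (3.6, 5.6),  deviation x̄ - mu_0 = (3.6, 5.6) - (6, 5) = (-2.4, 0.6).

Step 2 — sample covariance matrix, S[i,j] = (1/(n-1)) · Σ_k (x_{k,i} - mean_i) · (x_{k,j} - mean_j), divisor n-1 = 4:
  S[U,U] = ((-2.6)·(-2.6) + (2.4)·(2.4) + (-2.6)·(-2.6) + (1.4)·(1.4) + (1.4)·(1.4)) / 4 = 23.2/4 = 5.8
  S[U,V] = ((-2.6)·(-0.6) + (2.4)·(-2.6) + (-2.6)·(-1.6) + (1.4)·(3.4) + (1.4)·(1.4)) / 4 = 6.2/4 = 1.55
  S[V,V] = ((-0.6)·(-0.6) + (-2.6)·(-2.6) + (-1.6)·(-1.6) + (3.4)·(3.4) + (1.4)·(1.4)) / 4 = 23.2/4 = 5.8
  S = [[5.8, 1.55],
 [1.55, 5.8]].

Step 3 — invert S. det(S) = 5.8·5.8 - (1.55)² = 31.2375.
  S^{-1} = (1/det) · [[d, -b], [-b, a]] = [[0.1857, -0.0496],
 [-0.0496, 0.1857]].

Step 4 — quadratic form (x̄ - mu_0)^T · S^{-1} · (x̄ - mu_0):
  S^{-1} · (x̄ - mu_0) = (-0.4754, 0.2305),
  (x̄ - mu_0)^T · [...] = (-2.4)·(-0.4754) + (0.6)·(0.2305) = 1.2792.

Step 5 — scale by n: T² = 5 · 1.2792 = 6.3962.

T² ≈ 6.3962


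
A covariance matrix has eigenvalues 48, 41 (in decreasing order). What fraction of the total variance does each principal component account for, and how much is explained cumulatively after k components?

Step 1 — total variance = trace(Sigma) = Σ λ_i = 48 + 41 = 89.

Step 2 — fraction explained by component i = λ_i / Σ λ:
  PC1: 48/89 = 0.5393
  PC2: 41/89 = 0.4607

Step 3 — cumulative fraction after k components = (λ_1 + ... + λ_k) / Σ λ:
  k = 1: 48/89 = 0.5393
  k = 2: (48 + 41)/89 = 89/89 = 1

Summary (fraction, with percent):

explained: PC1 0.5393 (53.93%), PC2 0.4607 (46.07%);  cumulative: 0.5393, 1


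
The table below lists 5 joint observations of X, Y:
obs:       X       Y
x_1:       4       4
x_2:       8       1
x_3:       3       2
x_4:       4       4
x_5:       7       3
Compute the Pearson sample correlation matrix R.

Step 1 — column means:
  mean(X) = (4 + 8 + 3 + 4 + 7) / 5 = 26/5 = 5.2
  mean(Y) = (4 + 1 + 2 + 4 + 3) / 5 = 14/5 = 2.8

Step 2 — sample variances and covariances s[i,j] = (1/(n-1)) · Σ_k (x_{k,i} - mean_i) · (x_{k,j} - mean_j), with n-1 = 4:
  s[X,X] = ((-1.2)·(-1.2) + (2.8)·(2.8) + (-2.2)·(-2.2) + (-1.2)·(-1.2) + (1.8)·(1.8)) / 4 = 18.8/4 = 4.7
  s[X,Y] = ((-1.2)·(1.2) + (2.8)·(-1.8) + (-2.2)·(-0.8) + (-1.2)·(1.2) + (1.8)·(0.2)) / 4 = -5.8/4 = -1.45
  s[Y,Y] = ((1.2)·(1.2) + (-1.8)·(-1.8) + (-0.8)·(-0.8) + (1.2)·(1.2) + (0.2)·(0.2)) / 4 = 6.8/4 = 1.7
  Sample standard deviations s_i = √(s[i,i]):
  s(X) = √(4.7) = 2.1679
  s(Y) = √(1.7) = 1.3038

Step 3 — r_{ij} = s_{ij} / (s_i · s_j):
  r[X,X] = 1 (diagonal).
  r[X,Y] = -1.45 / (2.1679 · 1.3038) = -1.45 / 2.8267 = -0.513
  r[Y,Y] = 1 (diagonal).

R is symmetric with unit diagonal. Assembling:

R = [[1, -0.513],
 [-0.513, 1]]


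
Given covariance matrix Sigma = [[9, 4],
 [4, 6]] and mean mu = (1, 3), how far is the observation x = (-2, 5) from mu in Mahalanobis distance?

Step 1 — centre the observation: (x - mu) = (-3, 2).

Step 2 — invert Sigma. det(Sigma) = 9·6 - (4)² = 38.
  Sigma^{-1} = (1/det) · [[d, -b], [-b, a]] = [[0.1579, -0.1053],
 [-0.1053, 0.2368]].

Step 3 — form the quadratic (x - mu)^T · Sigma^{-1} · (x - mu):
  Sigma^{-1} · (x - mu) = (-0.6842, 0.7895).
  (x - mu)^T · [Sigma^{-1} · (x - mu)] = (-3)·(-0.6842) + (2)·(0.7895) = 3.6316.

Step 4 — take square root: d = √(3.6316) ≈ 1.9057.

d(x, mu) = √(3.6316) ≈ 1.9057


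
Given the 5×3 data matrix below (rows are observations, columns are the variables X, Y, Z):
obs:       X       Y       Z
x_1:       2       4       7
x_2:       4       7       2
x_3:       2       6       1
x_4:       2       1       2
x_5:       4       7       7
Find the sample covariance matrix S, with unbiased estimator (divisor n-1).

Step 1 — column means:
  mean(X) = (2 + 4 + 2 + 2 + 4) / 5 = 14/5 = 2.8
  mean(Y) = (4 + 7 + 6 + 1 + 7) / 5 = 25/5 = 5
  mean(Z) = (7 + 2 + 1 + 2 + 7) / 5 = 19/5 = 3.8

Step 2 — sample covariance S[i,j] = (1/(n-1)) · Σ_k (x_{k,i} - mean_i) · (x_{k,j} - mean_j), with n-1 = 4.
  S[X,X] = ((-0.8)·(-0.8) + (1.2)·(1.2) + (-0.8)·(-0.8) + (-0.8)·(-0.8) + (1.2)·(1.2)) / 4 = 4.8/4 = 1.2
  S[X,Y] = ((-0.8)·(-1) + (1.2)·(2) + (-0.8)·(1) + (-0.8)·(-4) + (1.2)·(2)) / 4 = 8/4 = 2
  S[X,Z] = ((-0.8)·(3.2) + (1.2)·(-1.8) + (-0.8)·(-2.8) + (-0.8)·(-1.8) + (1.2)·(3.2)) / 4 = 2.8/4 = 0.7
  S[Y,Y] = ((-1)·(-1) + (2)·(2) + (1)·(1) + (-4)·(-4) + (2)·(2)) / 4 = 26/4 = 6.5
  S[Y,Z] = ((-1)·(3.2) + (2)·(-1.8) + (1)·(-2.8) + (-4)·(-1.8) + (2)·(3.2)) / 4 = 4/4 = 1
  S[Z,Z] = ((3.2)·(3.2) + (-1.8)·(-1.8) + (-2.8)·(-2.8) + (-1.8)·(-1.8) + (3.2)·(3.2)) / 4 = 34.8/4 = 8.7

S is symmetric (S[j,i] = S[i,j]). Assembling:

S = [[1.2, 2, 0.7],
 [2, 6.5, 1],
 [0.7, 1, 8.7]]


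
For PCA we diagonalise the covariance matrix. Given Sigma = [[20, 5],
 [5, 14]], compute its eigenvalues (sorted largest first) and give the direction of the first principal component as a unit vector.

Step 1 — characteristic polynomial of 2×2 Sigma:
  det(Sigma - λI) = λ² - trace · λ + det = 0.
  trace = 20 + 14 = 34, det = 20·14 - (5)² = 255.
Step 2 — discriminant:
  Δ = trace² - 4·det = 1156 - 1020 = 136.
Step 3 — eigenvalues:
  λ = (trace ± √Δ)/2 = (34 ± 11.6619)/2,
  λ_1 = 22.831,  λ_2 = 11.169.

Step 4 — unit eigenvector for λ_1: solve (Sigma - λ_1 I)v = 0. First row:
  (20 - 22.831)·v_x + (5)·v_y = 0, i.e. (-2.831)·v_x + (5)·v_y = 0,
  so v ∝ (b, λ_1 - a) = (5, 2.831) = u.
  ||u|| = √((5)² + (2.831)²) = √(33.0143) ≈ 5.7458,
  v_1 = u/||u|| ≈ (0.8702, 0.4927) (||v_1|| = 1).

λ_1 = 22.831,  λ_2 = 11.169;  v_1 ≈ (0.8702, 0.4927)


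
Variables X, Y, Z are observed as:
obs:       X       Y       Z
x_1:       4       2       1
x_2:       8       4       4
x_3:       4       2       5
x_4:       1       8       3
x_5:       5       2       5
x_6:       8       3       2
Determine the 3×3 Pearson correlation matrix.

Step 1 — column means:
  mean(X) = (4 + 8 + 4 + 1 + 5 + 8) / 6 = 30/6 = 5
  mean(Y) = (2 + 4 + 2 + 8 + 2 + 3) / 6 = 21/6 = 3.5
  mean(Z) = (1 + 4 + 5 + 3 + 5 + 2) / 6 = 20/6 = 3.3333

Step 2 — sample variances and covariances s[i,j] = (1/(n-1)) · Σ_k (x_{k,i} - mean_i) · (x_{k,j} - mean_j), with n-1 = 5:
  s[X,X] = ((-1)·(-1) + (3)·(3) + (-1)·(-1) + (-4)·(-4) + (0)·(0) + (3)·(3)) / 5 = 36/5 = 7.2
  s[X,Y] = ((-1)·(-1.5) + (3)·(0.5) + (-1)·(-1.5) + (-4)·(4.5) + (0)·(-1.5) + (3)·(-0.5)) / 5 = -15/5 = -3
  s[X,Z] = ((-1)·(-2.3333) + (3)·(0.6667) + (-1)·(1.6667) + (-4)·(-0.3333) + (0)·(1.6667) + (3)·(-1.3333)) / 5 = 0/5 = 0
  s[Y,Y] = ((-1.5)·(-1.5) + (0.5)·(0.5) + (-1.5)·(-1.5) + (4.5)·(4.5) + (-1.5)·(-1.5) + (-0.5)·(-0.5)) / 5 = 27.5/5 = 5.5
  s[Y,Z] = ((-1.5)·(-2.3333) + (0.5)·(0.6667) + (-1.5)·(1.6667) + (4.5)·(-0.3333) + (-1.5)·(1.6667) + (-0.5)·(-1.3333)) / 5 = -2/5 = -0.4
  s[Z,Z] = ((-2.3333)·(-2.3333) + (0.6667)·(0.6667) + (1.6667)·(1.6667) + (-0.3333)·(-0.3333) + (1.6667)·(1.6667) + (-1.3333)·(-1.3333)) / 5 = 13.3333/5 = 2.6667
  Sample standard deviations s_i = √(s[i,i]):
  s(X) = √(7.2) = 2.6833
  s(Y) = √(5.5) = 2.3452
  s(Z) = √(2.6667) = 1.633

Step 3 — r_{ij} = s_{ij} / (s_i · s_j):
  r[X,X] = 1 (diagonal).
  r[X,Y] = -3 / (2.6833 · 2.3452) = -3 / 6.2929 = -0.4767
  r[X,Z] = 0 / (2.6833 · 1.633) = 0 / 4.3818 = 0
  r[Y,Y] = 1 (diagonal).
  r[Y,Z] = -0.4 / (2.3452 · 1.633) = -0.4 / 3.8297 = -0.1044
  r[Z,Z] = 1 (diagonal).

R is symmetric with unit diagonal. Assembling:

R = [[1, -0.4767, 0],
 [-0.4767, 1, -0.1044],
 [0, -0.1044, 1]]


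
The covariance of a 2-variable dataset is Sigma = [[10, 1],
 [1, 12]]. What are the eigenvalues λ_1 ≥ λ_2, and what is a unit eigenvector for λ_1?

Step 1 — characteristic polynomial of 2×2 Sigma:
  det(Sigma - λI) = λ² - trace · λ + det = 0.
  trace = 10 + 12 = 22, det = 10·12 - (1)² = 119.
Step 2 — discriminant:
  Δ = trace² - 4·det = 484 - 476 = 8.
Step 3 — eigenvalues:
  λ = (trace ± √Δ)/2 = (22 ± 2.8284)/2,
  λ_1 = 12.4142,  λ_2 = 9.5858.

Step 4 — unit eigenvector for λ_1: solve (Sigma - λ_1 I)v = 0. First row:
  (10 - 12.4142)·v_x + (1)·v_y = 0, i.e. (-2.4142)·v_x + (1)·v_y = 0,
  so v ∝ (b, λ_1 - a) = (1, 2.4142) = u.
  ||u|| = √((1)² + (2.4142)²) = √(6.8284) ≈ 2.6131,
  v_1 = u/||u|| ≈ (0.3827, 0.9239) (||v_1|| = 1).

λ_1 = 12.4142,  λ_2 = 9.5858;  v_1 ≈ (0.3827, 0.9239)


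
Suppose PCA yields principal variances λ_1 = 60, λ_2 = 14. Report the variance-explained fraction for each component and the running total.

Step 1 — total variance = trace(Sigma) = Σ λ_i = 60 + 14 = 74.

Step 2 — fraction explained by component i = λ_i / Σ λ:
  PC1: 60/74 = 0.8108
  PC2: 14/74 = 0.1892

Step 3 — cumulative fraction after k components = (λ_1 + ... + λ_k) / Σ λ:
  k = 1: 60/74 = 0.8108
  k = 2: (60 + 14)/74 = 74/74 = 1

Summary (fraction, with percent):

explained: PC1 0.8108 (81.08%), PC2 0.1892 (18.92%);  cumulative: 0.8108, 1


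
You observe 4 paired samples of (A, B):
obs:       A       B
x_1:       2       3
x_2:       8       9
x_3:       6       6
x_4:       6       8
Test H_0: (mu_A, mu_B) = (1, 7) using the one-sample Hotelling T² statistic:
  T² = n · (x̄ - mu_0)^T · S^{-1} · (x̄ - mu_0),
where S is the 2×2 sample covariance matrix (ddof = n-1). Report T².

Step 1 — sample mean vector:
  mean(A) = (2 + 8 + 6 + 6) / 4 = 22/4 = 5.5
  mean(B) = (3 + 9 + 6 + 8) / 4 = 26/4 = 6.5
  x̄ = (5.5, 6.5),  deviation x̄ - mu_0 = (5.5, 6.5) - (1, 7) = (4.5, -0.5).

Step 2 — sample covariance matrix, S[i,j] = (1/(n-1)) · Σ_k (x_{k,i} - mean_i) · (x_{k,j} - mean_j), divisor n-1 = 3:
  S[A,A] = ((-3.5)·(-3.5) + (2.5)·(2.5) + (0.5)·(0.5) + (0.5)·(0.5)) / 3 = 19/3 = 6.3333
  S[A,B] = ((-3.5)·(-3.5) + (2.5)·(2.5) + (0.5)·(-0.5) + (0.5)·(1.5)) / 3 = 19/3 = 6.3333
  S[B,B] = ((-3.5)·(-3.5) + (2.5)·(2.5) + (-0.5)·(-0.5) + (1.5)·(1.5)) / 3 = 21/3 = 7
  S = [[6.3333, 6.3333],
 [6.3333, 7]].

Step 3 — invert S. det(S) = 6.3333·7 - (6.3333)² = 4.2222.
  S^{-1} = (1/det) · [[d, -b], [-b, a]] = [[1.6579, -1.5],
 [-1.5, 1.5]].

Step 4 — quadratic form (x̄ - mu_0)^T · S^{-1} · (x̄ - mu_0):
  S^{-1} · (x̄ - mu_0) = (8.2105, -7.5),
  (x̄ - mu_0)^T · [...] = (4.5)·(8.2105) + (-0.5)·(-7.5) = 40.6974.

Step 5 — scale by n: T² = 4 · 40.6974 = 162.7895.

T² ≈ 162.7895


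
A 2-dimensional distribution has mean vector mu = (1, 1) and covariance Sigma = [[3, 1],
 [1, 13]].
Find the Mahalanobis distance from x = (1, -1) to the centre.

Step 1 — centre the observation: (x - mu) = (0, -2).

Step 2 — invert Sigma. det(Sigma) = 3·13 - (1)² = 38.
  Sigma^{-1} = (1/det) · [[d, -b], [-b, a]] = [[0.3421, -0.0263],
 [-0.0263, 0.0789]].

Step 3 — form the quadratic (x - mu)^T · Sigma^{-1} · (x - mu):
  Sigma^{-1} · (x - mu) = (0.0526, -0.1579).
  (x - mu)^T · [Sigma^{-1} · (x - mu)] = (0)·(0.0526) + (-2)·(-0.1579) = 0.3158.

Step 4 — take square root: d = √(0.3158) ≈ 0.562.

d(x, mu) = √(0.3158) ≈ 0.562


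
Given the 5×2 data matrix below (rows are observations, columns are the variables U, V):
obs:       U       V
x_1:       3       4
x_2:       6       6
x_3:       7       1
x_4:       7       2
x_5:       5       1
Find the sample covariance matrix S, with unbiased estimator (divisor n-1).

Step 1 — column means:
  mean(U) = (3 + 6 + 7 + 7 + 5) / 5 = 28/5 = 5.6
  mean(V) = (4 + 6 + 1 + 2 + 1) / 5 = 14/5 = 2.8

Step 2 — sample covariance S[i,j] = (1/(n-1)) · Σ_k (x_{k,i} - mean_i) · (x_{k,j} - mean_j), with n-1 = 4.
  S[U,U] = ((-2.6)·(-2.6) + (0.4)·(0.4) + (1.4)·(1.4) + (1.4)·(1.4) + (-0.6)·(-0.6)) / 4 = 11.2/4 = 2.8
  S[U,V] = ((-2.6)·(1.2) + (0.4)·(3.2) + (1.4)·(-1.8) + (1.4)·(-0.8) + (-0.6)·(-1.8)) / 4 = -4.4/4 = -1.1
  S[V,V] = ((1.2)·(1.2) + (3.2)·(3.2) + (-1.8)·(-1.8) + (-0.8)·(-0.8) + (-1.8)·(-1.8)) / 4 = 18.8/4 = 4.7

S is symmetric (S[j,i] = S[i,j]). Assembling:

S = [[2.8, -1.1],
 [-1.1, 4.7]]


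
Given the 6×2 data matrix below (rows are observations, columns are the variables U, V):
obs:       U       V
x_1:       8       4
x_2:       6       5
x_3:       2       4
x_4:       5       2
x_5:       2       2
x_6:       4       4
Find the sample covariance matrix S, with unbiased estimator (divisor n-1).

Step 1 — column means:
  mean(U) = (8 + 6 + 2 + 5 + 2 + 4) / 6 = 27/6 = 4.5
  mean(V) = (4 + 5 + 4 + 2 + 2 + 4) / 6 = 21/6 = 3.5

Step 2 — sample covariance S[i,j] = (1/(n-1)) · Σ_k (x_{k,i} - mean_i) · (x_{k,j} - mean_j), with n-1 = 5.
  S[U,U] = ((3.5)·(3.5) + (1.5)·(1.5) + (-2.5)·(-2.5) + (0.5)·(0.5) + (-2.5)·(-2.5) + (-0.5)·(-0.5)) / 5 = 27.5/5 = 5.5
  S[U,V] = ((3.5)·(0.5) + (1.5)·(1.5) + (-2.5)·(0.5) + (0.5)·(-1.5) + (-2.5)·(-1.5) + (-0.5)·(0.5)) / 5 = 5.5/5 = 1.1
  S[V,V] = ((0.5)·(0.5) + (1.5)·(1.5) + (0.5)·(0.5) + (-1.5)·(-1.5) + (-1.5)·(-1.5) + (0.5)·(0.5)) / 5 = 7.5/5 = 1.5

S is symmetric (S[j,i] = S[i,j]). Assembling:

S = [[5.5, 1.1],
 [1.1, 1.5]]


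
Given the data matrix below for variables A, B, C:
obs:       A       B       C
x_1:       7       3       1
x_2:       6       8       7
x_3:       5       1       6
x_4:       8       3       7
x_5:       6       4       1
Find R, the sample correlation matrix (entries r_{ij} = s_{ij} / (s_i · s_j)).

Step 1 — column means:
  mean(A) = (7 + 6 + 5 + 8 + 6) / 5 = 32/5 = 6.4
  mean(B) = (3 + 8 + 1 + 3 + 4) / 5 = 19/5 = 3.8
  mean(C) = (1 + 7 + 6 + 7 + 1) / 5 = 22/5 = 4.4

Step 2 — sample variances and covariances s[i,j] = (1/(n-1)) · Σ_k (x_{k,i} - mean_i) · (x_{k,j} - mean_j), with n-1 = 4:
  s[A,A] = ((0.6)·(0.6) + (-0.4)·(-0.4) + (-1.4)·(-1.4) + (1.6)·(1.6) + (-0.4)·(-0.4)) / 4 = 5.2/4 = 1.3
  s[A,B] = ((0.6)·(-0.8) + (-0.4)·(4.2) + (-1.4)·(-2.8) + (1.6)·(-0.8) + (-0.4)·(0.2)) / 4 = 0.4/4 = 0.1
  s[A,C] = ((0.6)·(-3.4) + (-0.4)·(2.6) + (-1.4)·(1.6) + (1.6)·(2.6) + (-0.4)·(-3.4)) / 4 = 0.2/4 = 0.05
  s[B,B] = ((-0.8)·(-0.8) + (4.2)·(4.2) + (-2.8)·(-2.8) + (-0.8)·(-0.8) + (0.2)·(0.2)) / 4 = 26.8/4 = 6.7
  s[B,C] = ((-0.8)·(-3.4) + (4.2)·(2.6) + (-2.8)·(1.6) + (-0.8)·(2.6) + (0.2)·(-3.4)) / 4 = 6.4/4 = 1.6
  s[C,C] = ((-3.4)·(-3.4) + (2.6)·(2.6) + (1.6)·(1.6) + (2.6)·(2.6) + (-3.4)·(-3.4)) / 4 = 39.2/4 = 9.8
  Sample standard deviations s_i = √(s[i,i]):
  s(A) = √(1.3) = 1.1402
  s(B) = √(6.7) = 2.5884
  s(C) = √(9.8) = 3.1305

Step 3 — r_{ij} = s_{ij} / (s_i · s_j):
  r[A,A] = 1 (diagonal).
  r[A,B] = 0.1 / (1.1402 · 2.5884) = 0.1 / 2.9513 = 0.0339
  r[A,C] = 0.05 / (1.1402 · 3.1305) = 0.05 / 3.5693 = 0.014
  r[B,B] = 1 (diagonal).
  r[B,C] = 1.6 / (2.5884 · 3.1305) = 1.6 / 8.1031 = 0.1975
  r[C,C] = 1 (diagonal).

R is symmetric with unit diagonal. Assembling:

R = [[1, 0.0339, 0.014],
 [0.0339, 1, 0.1975],
 [0.014, 0.1975, 1]]


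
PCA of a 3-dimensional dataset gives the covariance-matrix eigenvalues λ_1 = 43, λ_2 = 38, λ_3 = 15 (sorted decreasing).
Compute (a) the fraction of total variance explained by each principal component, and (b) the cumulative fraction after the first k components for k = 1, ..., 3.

Step 1 — total variance = trace(Sigma) = Σ λ_i = 43 + 38 + 15 = 96.

Step 2 — fraction explained by component i = λ_i / Σ λ:
  PC1: 43/96 = 0.4479
  PC2: 38/96 = 0.3958
  PC3: 15/96 = 0.1562

Step 3 — cumulative fraction after k components = (λ_1 + ... + λ_k) / Σ λ:
  k = 1: 43/96 = 0.4479
  k = 2: (43 + 38)/96 = 81/96 = 0.8438
  k = 3: (43 + 38 + 15)/96 = 96/96 = 1

Summary (fraction, with percent):

explained: PC1 0.4479 (44.79%), PC2 0.3958 (39.58%), PC3 0.1562 (15.62%);  cumulative: 0.4479, 0.8438, 1


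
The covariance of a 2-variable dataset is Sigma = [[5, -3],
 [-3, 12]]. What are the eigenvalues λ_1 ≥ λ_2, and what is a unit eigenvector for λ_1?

Step 1 — characteristic polynomial of 2×2 Sigma:
  det(Sigma - λI) = λ² - trace · λ + det = 0.
  trace = 5 + 12 = 17, det = 5·12 - (-3)² = 51.
Step 2 — discriminant:
  Δ = trace² - 4·det = 289 - 204 = 85.
Step 3 — eigenvalues:
  λ = (trace ± √Δ)/2 = (17 ± 9.2195)/2,
  λ_1 = 13.1098,  λ_2 = 3.8902.

Step 4 — unit eigenvector for λ_1: solve (Sigma - λ_1 I)v = 0. First row:
  (5 - 13.1098)·v_x + (-3)·v_y = 0, i.e. (-8.1098)·v_x + (-3)·v_y = 0,
  so v ∝ (b, λ_1 - a) = (-3, 8.1098); multiply by -1 so the first entry is positive: u = (3, -8.1098).
  ||u|| = √((3)² + (-8.1098)²) = √(74.7684) ≈ 8.6469,
  v_1 = u/||u|| ≈ (0.3469, -0.9379) (||v_1|| = 1).

λ_1 = 13.1098,  λ_2 = 3.8902;  v_1 ≈ (0.3469, -0.9379)


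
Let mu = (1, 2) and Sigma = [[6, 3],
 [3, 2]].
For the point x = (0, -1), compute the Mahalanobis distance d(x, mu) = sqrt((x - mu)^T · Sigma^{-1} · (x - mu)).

Step 1 — centre the observation: (x - mu) = (-1, -3).

Step 2 — invert Sigma. det(Sigma) = 6·2 - (3)² = 3.
  Sigma^{-1} = (1/det) · [[d, -b], [-b, a]] = [[0.6667, -1],
 [-1, 2]].

Step 3 — form the quadratic (x - mu)^T · Sigma^{-1} · (x - mu):
  Sigma^{-1} · (x - mu) = (2.3333, -5).
  (x - mu)^T · [Sigma^{-1} · (x - mu)] = (-1)·(2.3333) + (-3)·(-5) = 12.6667.

Step 4 — take square root: d = √(12.6667) ≈ 3.559.

d(x, mu) = √(12.6667) ≈ 3.559


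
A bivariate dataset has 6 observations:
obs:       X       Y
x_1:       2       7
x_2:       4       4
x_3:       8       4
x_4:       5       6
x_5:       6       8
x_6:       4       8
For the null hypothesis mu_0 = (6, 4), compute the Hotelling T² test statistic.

Step 1 — sample mean vector:
  mean(X) = (2 + 4 + 8 + 5 + 6 + 4) / 6 = 29/6 = 4.8333
  mean(Y) = (7 + 4 + 4 + 6 + 8 + 8) / 6 = 37/6 = 6.1667
  x̄ = (4.8333, 6.1667),  deviation x̄ - mu_0 = (4.8333, 6.1667) - (6, 4) = (-1.1667, 2.1667).

Step 2 — sample covariance matrix, S[i,j] = (1/(n-1)) · Σ_k (x_{k,i} - mean_i) · (x_{k,j} - mean_j), divisor n-1 = 5:
  S[X,X] = ((-2.8333)·(-2.8333) + (-0.8333)·(-0.8333) + (3.1667)·(3.1667) + (0.1667)·(0.1667) + (1.1667)·(1.1667) + (-0.8333)·(-0.8333)) / 5 = 20.8333/5 = 4.1667
  S[X,Y] = ((-2.8333)·(0.8333) + (-0.8333)·(-2.1667) + (3.1667)·(-2.1667) + (0.1667)·(-0.1667) + (1.1667)·(1.8333) + (-0.8333)·(1.8333)) / 5 = -6.8333/5 = -1.3667
  S[Y,Y] = ((0.8333)·(0.8333) + (-2.1667)·(-2.1667) + (-2.1667)·(-2.1667) + (-0.1667)·(-0.1667) + (1.8333)·(1.8333) + (1.8333)·(1.8333)) / 5 = 16.8333/5 = 3.3667
  S = [[4.1667, -1.3667],
 [-1.3667, 3.3667]].

Step 3 — invert S. det(S) = 4.1667·3.3667 - (-1.3667)² = 12.16.
  S^{-1} = (1/det) · [[d, -b], [-b, a]] = [[0.2769, 0.1124],
 [0.1124, 0.3427]].

Step 4 — quadratic form (x̄ - mu_0)^T · S^{-1} · (x̄ - mu_0):
  S^{-1} · (x̄ - mu_0) = (-0.0795, 0.6113),
  (x̄ - mu_0)^T · [...] = (-1.1667)·(-0.0795) + (2.1667)·(0.6113) = 1.4172.

Step 5 — scale by n: T² = 6 · 1.4172 = 8.5033.

T² ≈ 8.5033


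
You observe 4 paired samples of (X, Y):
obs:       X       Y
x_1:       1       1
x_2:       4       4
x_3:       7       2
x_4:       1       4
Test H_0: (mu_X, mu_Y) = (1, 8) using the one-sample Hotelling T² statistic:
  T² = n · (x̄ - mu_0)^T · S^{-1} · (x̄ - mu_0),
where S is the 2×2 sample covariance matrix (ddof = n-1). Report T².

Step 1 — sample mean vector:
  mean(X) = (1 + 4 + 7 + 1) / 4 = 13/4 = 3.25
  mean(Y) = (1 + 4 + 2 + 4) / 4 = 11/4 = 2.75
  x̄ = (3.25, 2.75),  deviation x̄ - mu_0 = (3.25, 2.75) - (1, 8) = (2.25, -5.25).

Step 2 — sample covariance matrix, S[i,j] = (1/(n-1)) · Σ_k (x_{k,i} - mean_i) · (x_{k,j} - mean_j), divisor n-1 = 3:
  S[X,X] = ((-2.25)·(-2.25) + (0.75)·(0.75) + (3.75)·(3.75) + (-2.25)·(-2.25)) / 3 = 24.75/3 = 8.25
  S[X,Y] = ((-2.25)·(-1.75) + (0.75)·(1.25) + (3.75)·(-0.75) + (-2.25)·(1.25)) / 3 = -0.75/3 = -0.25
  S[Y,Y] = ((-1.75)·(-1.75) + (1.25)·(1.25) + (-0.75)·(-0.75) + (1.25)·(1.25)) / 3 = 6.75/3 = 2.25
  S = [[8.25, -0.25],
 [-0.25, 2.25]].

Step 3 — invert S. det(S) = 8.25·2.25 - (-0.25)² = 18.5.
  S^{-1} = (1/det) · [[d, -b], [-b, a]] = [[0.1216, 0.0135],
 [0.0135, 0.4459]].

Step 4 — quadratic form (x̄ - mu_0)^T · S^{-1} · (x̄ - mu_0):
  S^{-1} · (x̄ - mu_0) = (0.2027, -2.3108),
  (x̄ - mu_0)^T · [...] = (2.25)·(0.2027) + (-5.25)·(-2.3108) = 12.5878.

Step 5 — scale by n: T² = 4 · 12.5878 = 50.3514.

T² ≈ 50.3514


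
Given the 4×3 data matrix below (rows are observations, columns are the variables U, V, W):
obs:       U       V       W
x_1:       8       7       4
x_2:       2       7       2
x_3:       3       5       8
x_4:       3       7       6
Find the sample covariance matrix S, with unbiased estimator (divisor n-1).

Step 1 — column means:
  mean(U) = (8 + 2 + 3 + 3) / 4 = 16/4 = 4
  mean(V) = (7 + 7 + 5 + 7) / 4 = 26/4 = 6.5
  mean(W) = (4 + 2 + 8 + 6) / 4 = 20/4 = 5

Step 2 — sample covariance S[i,j] = (1/(n-1)) · Σ_k (x_{k,i} - mean_i) · (x_{k,j} - mean_j), with n-1 = 3.
  S[U,U] = ((4)·(4) + (-2)·(-2) + (-1)·(-1) + (-1)·(-1)) / 3 = 22/3 = 7.3333
  S[U,V] = ((4)·(0.5) + (-2)·(0.5) + (-1)·(-1.5) + (-1)·(0.5)) / 3 = 2/3 = 0.6667
  S[U,W] = ((4)·(-1) + (-2)·(-3) + (-1)·(3) + (-1)·(1)) / 3 = -2/3 = -0.6667
  S[V,V] = ((0.5)·(0.5) + (0.5)·(0.5) + (-1.5)·(-1.5) + (0.5)·(0.5)) / 3 = 3/3 = 1
  S[V,W] = ((0.5)·(-1) + (0.5)·(-3) + (-1.5)·(3) + (0.5)·(1)) / 3 = -6/3 = -2
  S[W,W] = ((-1)·(-1) + (-3)·(-3) + (3)·(3) + (1)·(1)) / 3 = 20/3 = 6.6667

S is symmetric (S[j,i] = S[i,j]). Assembling:

S = [[7.3333, 0.6667, -0.6667],
 [0.6667, 1, -2],
 [-0.6667, -2, 6.6667]]


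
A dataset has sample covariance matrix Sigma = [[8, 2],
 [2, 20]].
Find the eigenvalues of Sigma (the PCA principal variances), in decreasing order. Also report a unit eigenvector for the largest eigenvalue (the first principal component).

Step 1 — characteristic polynomial of 2×2 Sigma:
  det(Sigma - λI) = λ² - trace · λ + det = 0.
  trace = 8 + 20 = 28, det = 8·20 - (2)² = 156.
Step 2 — discriminant:
  Δ = trace² - 4·det = 784 - 624 = 160.
Step 3 — eigenvalues:
  λ = (trace ± √Δ)/2 = (28 ± 12.6491)/2,
  λ_1 = 20.3246,  λ_2 = 7.6754.

Step 4 — unit eigenvector for λ_1: solve (Sigma - λ_1 I)v = 0. First row:
  (8 - 20.3246)·v_x + (2)·v_y = 0, i.e. (-12.3246)·v_x + (2)·v_y = 0,
  so v ∝ (b, λ_1 - a) = (2, 12.3246) = u.
  ||u|| = √((2)² + (12.3246)²) = √(155.8947) ≈ 12.4858,
  v_1 = u/||u|| ≈ (0.1602, 0.9871) (||v_1|| = 1).

λ_1 = 20.3246,  λ_2 = 7.6754;  v_1 ≈ (0.1602, 0.9871)


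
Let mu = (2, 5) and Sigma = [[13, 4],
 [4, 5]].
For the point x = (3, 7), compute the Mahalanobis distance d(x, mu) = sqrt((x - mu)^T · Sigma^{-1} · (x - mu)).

Step 1 — centre the observation: (x - mu) = (1, 2).

Step 2 — invert Sigma. det(Sigma) = 13·5 - (4)² = 49.
  Sigma^{-1} = (1/det) · [[d, -b], [-b, a]] = [[0.102, -0.0816],
 [-0.0816, 0.2653]].

Step 3 — form the quadratic (x - mu)^T · Sigma^{-1} · (x - mu):
  Sigma^{-1} · (x - mu) = (-0.0612, 0.449).
  (x - mu)^T · [Sigma^{-1} · (x - mu)] = (1)·(-0.0612) + (2)·(0.449) = 0.8367.

Step 4 — take square root: d = √(0.8367) ≈ 0.9147.

d(x, mu) = √(0.8367) ≈ 0.9147


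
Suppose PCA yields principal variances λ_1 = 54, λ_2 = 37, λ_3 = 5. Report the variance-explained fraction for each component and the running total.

Step 1 — total variance = trace(Sigma) = Σ λ_i = 54 + 37 + 5 = 96.

Step 2 — fraction explained by component i = λ_i / Σ λ:
  PC1: 54/96 = 0.5625
  PC2: 37/96 = 0.3854
  PC3: 5/96 = 0.0521

Step 3 — cumulative fraction after k components = (λ_1 + ... + λ_k) / Σ λ:
  k = 1: 54/96 = 0.5625
  k = 2: (54 + 37)/96 = 91/96 = 0.9479
  k = 3: (54 + 37 + 5)/96 = 96/96 = 1

Summary (fraction, with percent):

explained: PC1 0.5625 (56.25%), PC2 0.3854 (38.54%), PC3 0.0521 (5.21%);  cumulative: 0.5625, 0.9479, 1


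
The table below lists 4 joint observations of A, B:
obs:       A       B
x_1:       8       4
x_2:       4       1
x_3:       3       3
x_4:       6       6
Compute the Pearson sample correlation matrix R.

Step 1 — column means:
  mean(A) = (8 + 4 + 3 + 6) / 4 = 21/4 = 5.25
  mean(B) = (4 + 1 + 3 + 6) / 4 = 14/4 = 3.5

Step 2 — sample variances and covariances s[i,j] = (1/(n-1)) · Σ_k (x_{k,i} - mean_i) · (x_{k,j} - mean_j), with n-1 = 3:
  s[A,A] = ((2.75)·(2.75) + (-1.25)·(-1.25) + (-2.25)·(-2.25) + (0.75)·(0.75)) / 3 = 14.75/3 = 4.9167
  s[A,B] = ((2.75)·(0.5) + (-1.25)·(-2.5) + (-2.25)·(-0.5) + (0.75)·(2.5)) / 3 = 7.5/3 = 2.5
  s[B,B] = ((0.5)·(0.5) + (-2.5)·(-2.5) + (-0.5)·(-0.5) + (2.5)·(2.5)) / 3 = 13/3 = 4.3333
  Sample standard deviations s_i = √(s[i,i]):
  s(A) = √(4.9167) = 2.2174
  s(B) = √(4.3333) = 2.0817

Step 3 — r_{ij} = s_{ij} / (s_i · s_j):
  r[A,A] = 1 (diagonal).
  r[A,B] = 2.5 / (2.2174 · 2.0817) = 2.5 / 4.6158 = 0.5416
  r[B,B] = 1 (diagonal).

R is symmetric with unit diagonal. Assembling:

R = [[1, 0.5416],
 [0.5416, 1]]


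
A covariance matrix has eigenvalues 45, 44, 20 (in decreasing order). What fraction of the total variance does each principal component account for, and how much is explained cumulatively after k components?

Step 1 — total variance = trace(Sigma) = Σ λ_i = 45 + 44 + 20 = 109.

Step 2 — fraction explained by component i = λ_i / Σ λ:
  PC1: 45/109 = 0.4128
  PC2: 44/109 = 0.4037
  PC3: 20/109 = 0.1835

Step 3 — cumulative fraction after k components = (λ_1 + ... + λ_k) / Σ λ:
  k = 1: 45/109 = 0.4128
  k = 2: (45 + 44)/109 = 89/109 = 0.8165
  k = 3: (45 + 44 + 20)/109 = 109/109 = 1

Summary (fraction, with percent):

explained: PC1 0.4128 (41.28%), PC2 0.4037 (40.37%), PC3 0.1835 (18.35%);  cumulative: 0.4128, 0.8165, 1


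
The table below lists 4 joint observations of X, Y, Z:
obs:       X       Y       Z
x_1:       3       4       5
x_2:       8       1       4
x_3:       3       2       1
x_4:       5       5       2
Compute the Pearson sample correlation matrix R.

Step 1 — column means:
  mean(X) = (3 + 8 + 3 + 5) / 4 = 19/4 = 4.75
  mean(Y) = (4 + 1 + 2 + 5) / 4 = 12/4 = 3
  mean(Z) = (5 + 4 + 1 + 2) / 4 = 12/4 = 3

Step 2 — sample variances and covariances s[i,j] = (1/(n-1)) · Σ_k (x_{k,i} - mean_i) · (x_{k,j} - mean_j), with n-1 = 3:
  s[X,X] = ((-1.75)·(-1.75) + (3.25)·(3.25) + (-1.75)·(-1.75) + (0.25)·(0.25)) / 3 = 16.75/3 = 5.5833
  s[X,Y] = ((-1.75)·(1) + (3.25)·(-2) + (-1.75)·(-1) + (0.25)·(2)) / 3 = -6/3 = -2
  s[X,Z] = ((-1.75)·(2) + (3.25)·(1) + (-1.75)·(-2) + (0.25)·(-1)) / 3 = 3/3 = 1
  s[Y,Y] = ((1)·(1) + (-2)·(-2) + (-1)·(-1) + (2)·(2)) / 3 = 10/3 = 3.3333
  s[Y,Z] = ((1)·(2) + (-2)·(1) + (-1)·(-2) + (2)·(-1)) / 3 = 0/3 = 0
  s[Z,Z] = ((2)·(2) + (1)·(1) + (-2)·(-2) + (-1)·(-1)) / 3 = 10/3 = 3.3333
  Sample standard deviations s_i = √(s[i,i]):
  s(X) = √(5.5833) = 2.3629
  s(Y) = √(3.3333) = 1.8257
  s(Z) = √(3.3333) = 1.8257

Step 3 — r_{ij} = s_{ij} / (s_i · s_j):
  r[X,X] = 1 (diagonal).
  r[X,Y] = -2 / (2.3629 · 1.8257) = -2 / 4.3141 = -0.4636
  r[X,Z] = 1 / (2.3629 · 1.8257) = 1 / 4.3141 = 0.2318
  r[Y,Y] = 1 (diagonal).
  r[Y,Z] = 0 / (1.8257 · 1.8257) = 0 / 3.3333 = 0
  r[Z,Z] = 1 (diagonal).

R is symmetric with unit diagonal. Assembling:

R = [[1, -0.4636, 0.2318],
 [-0.4636, 1, 0],
 [0.2318, 0, 1]]


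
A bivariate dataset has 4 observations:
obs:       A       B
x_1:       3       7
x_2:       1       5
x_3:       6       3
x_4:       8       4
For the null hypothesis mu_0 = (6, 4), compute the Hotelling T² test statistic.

Step 1 — sample mean vector:
  mean(A) = (3 + 1 + 6 + 8) / 4 = 18/4 = 4.5
  mean(B) = (7 + 5 + 3 + 4) / 4 = 19/4 = 4.75
  x̄ = (4.5, 4.75),  deviation x̄ - mu_0 = (4.5, 4.75) - (6, 4) = (-1.5, 0.75).

Step 2 — sample covariance matrix, S[i,j] = (1/(n-1)) · Σ_k (x_{k,i} - mean_i) · (x_{k,j} - mean_j), divisor n-1 = 3:
  S[A,A] = ((-1.5)·(-1.5) + (-3.5)·(-3.5) + (1.5)·(1.5) + (3.5)·(3.5)) / 3 = 29/3 = 9.6667
  S[A,B] = ((-1.5)·(2.25) + (-3.5)·(0.25) + (1.5)·(-1.75) + (3.5)·(-0.75)) / 3 = -9.5/3 = -3.1667
  S[B,B] = ((2.25)·(2.25) + (0.25)·(0.25) + (-1.75)·(-1.75) + (-0.75)·(-0.75)) / 3 = 8.75/3 = 2.9167
  S = [[9.6667, -3.1667],
 [-3.1667, 2.9167]].

Step 3 — invert S. det(S) = 9.6667·2.9167 - (-3.1667)² = 18.1667.
  S^{-1} = (1/det) · [[d, -b], [-b, a]] = [[0.1606, 0.1743],
 [0.1743, 0.5321]].

Step 4 — quadratic form (x̄ - mu_0)^T · S^{-1} · (x̄ - mu_0):
  S^{-1} · (x̄ - mu_0) = (-0.1101, 0.1376),
  (x̄ - mu_0)^T · [...] = (-1.5)·(-0.1101) + (0.75)·(0.1376) = 0.2683.

Step 5 — scale by n: T² = 4 · 0.2683 = 1.0734.

T² ≈ 1.0734


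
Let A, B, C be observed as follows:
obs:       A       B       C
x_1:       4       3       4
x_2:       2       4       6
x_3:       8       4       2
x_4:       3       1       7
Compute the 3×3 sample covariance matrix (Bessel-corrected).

Step 1 — column means:
  mean(A) = (4 + 2 + 8 + 3) / 4 = 17/4 = 4.25
  mean(B) = (3 + 4 + 4 + 1) / 4 = 12/4 = 3
  mean(C) = (4 + 6 + 2 + 7) / 4 = 19/4 = 4.75

Step 2 — sample covariance S[i,j] = (1/(n-1)) · Σ_k (x_{k,i} - mean_i) · (x_{k,j} - mean_j), with n-1 = 3.
  S[A,A] = ((-0.25)·(-0.25) + (-2.25)·(-2.25) + (3.75)·(3.75) + (-1.25)·(-1.25)) / 3 = 20.75/3 = 6.9167
  S[A,B] = ((-0.25)·(0) + (-2.25)·(1) + (3.75)·(1) + (-1.25)·(-2)) / 3 = 4/3 = 1.3333
  S[A,C] = ((-0.25)·(-0.75) + (-2.25)·(1.25) + (3.75)·(-2.75) + (-1.25)·(2.25)) / 3 = -15.75/3 = -5.25
  S[B,B] = ((0)·(0) + (1)·(1) + (1)·(1) + (-2)·(-2)) / 3 = 6/3 = 2
  S[B,C] = ((0)·(-0.75) + (1)·(1.25) + (1)·(-2.75) + (-2)·(2.25)) / 3 = -6/3 = -2
  S[C,C] = ((-0.75)·(-0.75) + (1.25)·(1.25) + (-2.75)·(-2.75) + (2.25)·(2.25)) / 3 = 14.75/3 = 4.9167

S is symmetric (S[j,i] = S[i,j]). Assembling:

S = [[6.9167, 1.3333, -5.25],
 [1.3333, 2, -2],
 [-5.25, -2, 4.9167]]


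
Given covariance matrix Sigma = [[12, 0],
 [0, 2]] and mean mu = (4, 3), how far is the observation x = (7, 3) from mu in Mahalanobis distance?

Step 1 — centre the observation: (x - mu) = (3, 0).

Step 2 — invert Sigma. det(Sigma) = 12·2 - (0)² = 24.
  Sigma^{-1} = (1/det) · [[d, -b], [-b, a]] = [[0.0833, 0],
 [0, 0.5]].

Step 3 — form the quadratic (x - mu)^T · Sigma^{-1} · (x - mu):
  Sigma^{-1} · (x - mu) = (0.25, 0).
  (x - mu)^T · [Sigma^{-1} · (x - mu)] = (3)·(0.25) + (0)·(0) = 0.75.

Step 4 — take square root: d = √(0.75) ≈ 0.866.

d(x, mu) = √(0.75) ≈ 0.866


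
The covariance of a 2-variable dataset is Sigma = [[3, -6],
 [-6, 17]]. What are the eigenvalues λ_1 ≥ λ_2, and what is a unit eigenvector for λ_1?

Step 1 — characteristic polynomial of 2×2 Sigma:
  det(Sigma - λI) = λ² - trace · λ + det = 0.
  trace = 3 + 17 = 20, det = 3·17 - (-6)² = 15.
Step 2 — discriminant:
  Δ = trace² - 4·det = 400 - 60 = 340.
Step 3 — eigenvalues:
  λ = (trace ± √Δ)/2 = (20 ± 18.4391)/2,
  λ_1 = 19.2195,  λ_2 = 0.7805.

Step 4 — unit eigenvector for λ_1: solve (Sigma - λ_1 I)v = 0. First row:
  (3 - 19.2195)·v_x + (-6)·v_y = 0, i.e. (-16.2195)·v_x + (-6)·v_y = 0,
  so v ∝ (b, λ_1 - a) = (-6, 16.2195); multiply by -1 so the first entry is positive: u = (6, -16.2195).
  ||u|| = √((6)² + (-16.2195)²) = √(299.0736) ≈ 17.2937,
  v_1 = u/||u|| ≈ (0.3469, -0.9379) (||v_1|| = 1).

λ_1 = 19.2195,  λ_2 = 0.7805;  v_1 ≈ (0.3469, -0.9379)


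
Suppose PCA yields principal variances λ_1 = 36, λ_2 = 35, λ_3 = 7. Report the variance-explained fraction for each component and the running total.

Step 1 — total variance = trace(Sigma) = Σ λ_i = 36 + 35 + 7 = 78.

Step 2 — fraction explained by component i = λ_i / Σ λ:
  PC1: 36/78 = 0.4615
  PC2: 35/78 = 0.4487
  PC3: 7/78 = 0.0897

Step 3 — cumulative fraction after k components = (λ_1 + ... + λ_k) / Σ λ:
  k = 1: 36/78 = 0.4615
  k = 2: (36 + 35)/78 = 71/78 = 0.9103
  k = 3: (36 + 35 + 7)/78 = 78/78 = 1

Summary (fraction, with percent):

explained: PC1 0.4615 (46.15%), PC2 0.4487 (44.87%), PC3 0.0897 (8.97%);  cumulative: 0.4615, 0.9103, 1


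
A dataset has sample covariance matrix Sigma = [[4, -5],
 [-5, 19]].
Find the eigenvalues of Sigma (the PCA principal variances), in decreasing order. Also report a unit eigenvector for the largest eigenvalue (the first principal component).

Step 1 — characteristic polynomial of 2×2 Sigma:
  det(Sigma - λI) = λ² - trace · λ + det = 0.
  trace = 4 + 19 = 23, det = 4·19 - (-5)² = 51.
Step 2 — discriminant:
  Δ = trace² - 4·det = 529 - 204 = 325.
Step 3 — eigenvalues:
  λ = (trace ± √Δ)/2 = (23 ± 18.0278)/2,
  λ_1 = 20.5139,  λ_2 = 2.4861.

Step 4 — unit eigenvector for λ_1: solve (Sigma - λ_1 I)v = 0. First row:
  (4 - 20.5139)·v_x + (-5)·v_y = 0, i.e. (-16.5139)·v_x + (-5)·v_y = 0,
  so v ∝ (b, λ_1 - a) = (-5, 16.5139); multiply by -1 so the first entry is positive: u = (5, -16.5139).
  ||u|| = √((5)² + (-16.5139)²) = √(297.7082) ≈ 17.2542,
  v_1 = u/||u|| ≈ (0.2898, -0.9571) (||v_1|| = 1).

λ_1 = 20.5139,  λ_2 = 2.4861;  v_1 ≈ (0.2898, -0.9571)


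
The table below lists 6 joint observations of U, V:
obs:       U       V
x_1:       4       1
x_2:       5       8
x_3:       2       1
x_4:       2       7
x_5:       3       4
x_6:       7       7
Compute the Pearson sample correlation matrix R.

Step 1 — column means:
  mean(U) = (4 + 5 + 2 + 2 + 3 + 7) / 6 = 23/6 = 3.8333
  mean(V) = (1 + 8 + 1 + 7 + 4 + 7) / 6 = 28/6 = 4.6667

Step 2 — sample variances and covariances s[i,j] = (1/(n-1)) · Σ_k (x_{k,i} - mean_i) · (x_{k,j} - mean_j), with n-1 = 5:
  s[U,U] = ((0.1667)·(0.1667) + (1.1667)·(1.1667) + (-1.8333)·(-1.8333) + (-1.8333)·(-1.8333) + (-0.8333)·(-0.8333) + (3.1667)·(3.1667)) / 5 = 18.8333/5 = 3.7667
  s[U,V] = ((0.1667)·(-3.6667) + (1.1667)·(3.3333) + (-1.8333)·(-3.6667) + (-1.8333)·(2.3333) + (-0.8333)·(-0.6667) + (3.1667)·(2.3333)) / 5 = 13.6667/5 = 2.7333
  s[V,V] = ((-3.6667)·(-3.6667) + (3.3333)·(3.3333) + (-3.6667)·(-3.6667) + (2.3333)·(2.3333) + (-0.6667)·(-0.6667) + (2.3333)·(2.3333)) / 5 = 49.3333/5 = 9.8667
  Sample standard deviations s_i = √(s[i,i]):
  s(U) = √(3.7667) = 1.9408
  s(V) = √(9.8667) = 3.1411

Step 3 — r_{ij} = s_{ij} / (s_i · s_j):
  r[U,U] = 1 (diagonal).
  r[U,V] = 2.7333 / (1.9408 · 3.1411) = 2.7333 / 6.0963 = 0.4484
  r[V,V] = 1 (diagonal).

R is symmetric with unit diagonal. Assembling:

R = [[1, 0.4484],
 [0.4484, 1]]
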